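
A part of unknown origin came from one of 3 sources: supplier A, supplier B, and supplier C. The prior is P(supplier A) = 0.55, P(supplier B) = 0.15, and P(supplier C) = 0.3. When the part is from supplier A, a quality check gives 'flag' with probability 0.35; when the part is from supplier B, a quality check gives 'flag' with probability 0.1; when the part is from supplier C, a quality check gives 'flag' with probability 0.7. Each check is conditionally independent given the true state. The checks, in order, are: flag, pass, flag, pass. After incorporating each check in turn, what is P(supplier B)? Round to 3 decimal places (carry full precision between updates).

0.028

After 'flag': normaliser = 0.35·0.5500 + 0.1·0.1500 + 0.7·0.3000; P(supplier A) ≈ 0.4611, P(supplier B) ≈ 0.0359, P(supplier C) ≈ 0.5030
After 'pass': normaliser = 0.65·0.4611 + 0.9·0.0359 + 0.3·0.5030; P(supplier A) ≈ 0.6206, P(supplier B) ≈ 0.0670, P(supplier C) ≈ 0.3125
After 'flag': normaliser = 0.35·0.6206 + 0.1·0.0670 + 0.7·0.3125; P(supplier A) ≈ 0.4907, P(supplier B) ≈ 0.0151, P(supplier C) ≈ 0.4942
After 'pass': normaliser = 0.65·0.4907 + 0.9·0.0151 + 0.3·0.4942; P(supplier A) ≈ 0.6634, P(supplier B) ≈ 0.0283, P(supplier C) ≈ 0.3083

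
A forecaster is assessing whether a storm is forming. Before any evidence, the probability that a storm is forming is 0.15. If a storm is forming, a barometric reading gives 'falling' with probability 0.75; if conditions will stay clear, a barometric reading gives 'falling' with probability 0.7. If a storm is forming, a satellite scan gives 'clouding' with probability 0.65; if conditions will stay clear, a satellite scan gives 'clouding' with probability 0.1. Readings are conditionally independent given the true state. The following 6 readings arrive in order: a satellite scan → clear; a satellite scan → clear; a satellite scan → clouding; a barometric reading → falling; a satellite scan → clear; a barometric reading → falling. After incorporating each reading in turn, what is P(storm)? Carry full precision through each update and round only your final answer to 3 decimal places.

After a satellite scan='clear': P(storm) = 0.35·0.1500 / (0.35·0.1500 + 0.9·0.8500) ≈ 0.0642
After a satellite scan='clear': P(storm) = 0.35·0.0642 / (0.35·0.0642 + 0.9·0.9358) ≈ 0.0260
After a satellite scan='clouding': P(storm) = 0.65·0.0260 / (0.65·0.0260 + 0.1·0.9740) ≈ 0.1478
After a barometric reading='falling': P(storm) = 0.75·0.1478 / (0.75·0.1478 + 0.7·0.8522) ≈ 0.1567
After a satellite scan='clear': P(storm) = 0.35·0.1567 / (0.35·0.1567 + 0.9·0.8433) ≈ 0.0674
After a barometric reading='falling': P(storm) = 0.75·0.0674 / (0.75·0.0674 + 0.7·0.9326) ≈ 0.0719

0.072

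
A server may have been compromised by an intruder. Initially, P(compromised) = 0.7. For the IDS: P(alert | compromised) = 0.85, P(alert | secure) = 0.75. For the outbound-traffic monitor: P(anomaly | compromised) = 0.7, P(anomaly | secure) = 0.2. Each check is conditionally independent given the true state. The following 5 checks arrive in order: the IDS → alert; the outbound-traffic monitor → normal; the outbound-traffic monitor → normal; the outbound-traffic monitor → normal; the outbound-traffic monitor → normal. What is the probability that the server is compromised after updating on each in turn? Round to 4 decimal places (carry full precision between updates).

0.0497

After the IDS='alert': P(compromised) = 0.85·0.7000 / (0.85·0.7000 + 0.75·0.3000) ≈ 0.7256
After the outbound-traffic monitor='normal': P(compromised) = 0.3·0.7256 / (0.3·0.7256 + 0.8·0.2744) ≈ 0.4979
After the outbound-traffic monitor='normal': P(compromised) = 0.3·0.4979 / (0.3·0.4979 + 0.8·0.5021) ≈ 0.2711
After the outbound-traffic monitor='normal': P(compromised) = 0.3·0.2711 / (0.3·0.2711 + 0.8·0.7289) ≈ 0.1224
After the outbound-traffic monitor='normal': P(compromised) = 0.3·0.1224 / (0.3·0.1224 + 0.8·0.8776) ≈ 0.0497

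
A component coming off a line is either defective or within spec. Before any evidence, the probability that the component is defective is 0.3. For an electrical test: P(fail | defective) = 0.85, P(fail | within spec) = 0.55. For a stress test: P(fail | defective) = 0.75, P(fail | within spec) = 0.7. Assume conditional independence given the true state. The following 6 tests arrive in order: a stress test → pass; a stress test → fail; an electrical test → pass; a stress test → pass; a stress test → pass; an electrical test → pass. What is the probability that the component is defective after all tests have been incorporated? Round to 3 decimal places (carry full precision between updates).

After a stress test='pass': P(defective) = 0.25·0.3000 / (0.25·0.3000 + 0.3·0.7000) ≈ 0.2632
After a stress test='fail': P(defective) = 0.75·0.2632 / (0.75·0.2632 + 0.7·0.7368) ≈ 0.2768
After an electrical test='pass': P(defective) = 0.15·0.2768 / (0.15·0.2768 + 0.45·0.7232) ≈ 0.1131
After a stress test='pass': P(defective) = 0.25·0.1131 / (0.25·0.1131 + 0.3·0.8869) ≈ 0.0961
After a stress test='pass': P(defective) = 0.25·0.0961 / (0.25·0.0961 + 0.3·0.9039) ≈ 0.0814
After an electrical test='pass': P(defective) = 0.15·0.0814 / (0.15·0.0814 + 0.45·0.9186) ≈ 0.0287

0.029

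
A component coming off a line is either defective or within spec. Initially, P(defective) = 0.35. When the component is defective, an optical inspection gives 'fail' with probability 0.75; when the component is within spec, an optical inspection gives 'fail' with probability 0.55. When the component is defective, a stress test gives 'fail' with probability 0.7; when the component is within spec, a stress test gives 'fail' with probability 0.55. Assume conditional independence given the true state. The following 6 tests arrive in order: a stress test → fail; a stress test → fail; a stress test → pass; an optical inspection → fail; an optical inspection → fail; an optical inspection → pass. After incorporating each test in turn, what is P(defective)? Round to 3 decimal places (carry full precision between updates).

Each posterior becomes the prior for the next update.
After a stress test='fail': P(defective) = 0.7·0.3500 / (0.7·0.3500 + 0.55·0.6500) ≈ 0.4066
After a stress test='fail': P(defective) = 0.7·0.4066 / (0.7·0.4066 + 0.55·0.5934) ≈ 0.4659
After a stress test='pass': P(defective) = 0.3·0.4659 / (0.3·0.4659 + 0.45·0.5341) ≈ 0.3677
After an optical inspection='fail': P(defective) = 0.75·0.3677 / (0.75·0.3677 + 0.55·0.6323) ≈ 0.4423
After an optical inspection='fail': P(defective) = 0.75·0.4423 / (0.75·0.4423 + 0.55·0.5577) ≈ 0.5195
After an optical inspection='pass': P(defective) = 0.25·0.5195 / (0.25·0.5195 + 0.45·0.4805) ≈ 0.3753

0.375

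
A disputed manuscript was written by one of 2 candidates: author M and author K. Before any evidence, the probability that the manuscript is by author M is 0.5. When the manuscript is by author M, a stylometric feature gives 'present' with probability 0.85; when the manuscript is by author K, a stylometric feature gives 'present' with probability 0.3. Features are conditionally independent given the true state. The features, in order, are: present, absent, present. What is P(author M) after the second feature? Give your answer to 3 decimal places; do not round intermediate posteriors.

After 'present': P(author M) = 0.85·0.5000 / (0.85·0.5000 + 0.3·0.5000) ≈ 0.7391
After 'absent': P(author M) = 0.15·0.7391 / (0.15·0.7391 + 0.7·0.2609) ≈ 0.3778

0.378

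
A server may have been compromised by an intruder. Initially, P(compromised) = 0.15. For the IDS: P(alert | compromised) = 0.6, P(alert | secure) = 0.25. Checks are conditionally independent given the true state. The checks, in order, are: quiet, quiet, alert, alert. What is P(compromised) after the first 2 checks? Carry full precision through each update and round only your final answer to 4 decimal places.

After 'quiet': P(compromised) = 0.4·0.1500 / (0.4·0.1500 + 0.75·0.8500) ≈ 0.0860
After 'quiet': P(compromised) = 0.4·0.0860 / (0.4·0.0860 + 0.75·0.9140) ≈ 0.0478

0.0478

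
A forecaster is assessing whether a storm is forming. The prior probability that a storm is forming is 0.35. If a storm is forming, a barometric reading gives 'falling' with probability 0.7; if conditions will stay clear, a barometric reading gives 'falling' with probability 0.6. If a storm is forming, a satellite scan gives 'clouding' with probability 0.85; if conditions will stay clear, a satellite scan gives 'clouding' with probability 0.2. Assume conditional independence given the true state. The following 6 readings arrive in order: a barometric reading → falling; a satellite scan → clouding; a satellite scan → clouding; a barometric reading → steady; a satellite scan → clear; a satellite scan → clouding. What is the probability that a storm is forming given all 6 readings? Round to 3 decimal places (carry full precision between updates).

0.871

After a barometric reading='falling': P(storm) = 0.7·0.3500 / (0.7·0.3500 + 0.6·0.6500) ≈ 0.3858
After a satellite scan='clouding': P(storm) = 0.85·0.3858 / (0.85·0.3858 + 0.2·0.6142) ≈ 0.7275
After a satellite scan='clouding': P(storm) = 0.85·0.7275 / (0.85·0.7275 + 0.2·0.2725) ≈ 0.9190
After a barometric reading='steady': P(storm) = 0.3·0.9190 / (0.3·0.9190 + 0.4·0.0810) ≈ 0.8948
After a satellite scan='clear': P(storm) = 0.15·0.8948 / (0.15·0.8948 + 0.8·0.1052) ≈ 0.6147
After a satellite scan='clouding': P(storm) = 0.85·0.6147 / (0.85·0.6147 + 0.2·0.3853) ≈ 0.8715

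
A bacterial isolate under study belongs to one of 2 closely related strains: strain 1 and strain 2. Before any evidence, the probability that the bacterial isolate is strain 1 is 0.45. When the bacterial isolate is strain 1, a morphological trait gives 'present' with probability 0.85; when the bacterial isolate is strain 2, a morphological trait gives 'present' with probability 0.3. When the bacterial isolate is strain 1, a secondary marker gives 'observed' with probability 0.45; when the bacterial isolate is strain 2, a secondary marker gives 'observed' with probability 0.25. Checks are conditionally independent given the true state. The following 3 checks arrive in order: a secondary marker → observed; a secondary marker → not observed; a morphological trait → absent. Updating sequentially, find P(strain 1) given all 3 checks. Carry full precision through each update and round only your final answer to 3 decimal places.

0.188

After a secondary marker='observed': P(strain 1) = 0.45·0.4500 / (0.45·0.4500 + 0.25·0.5500) ≈ 0.5956
After a secondary marker='not observed': P(strain 1) = 0.55·0.5956 / (0.55·0.5956 + 0.75·0.4044) ≈ 0.5192
After a morphological trait='absent': P(strain 1) = 0.15·0.5192 / (0.15·0.5192 + 0.7·0.4808) ≈ 0.1879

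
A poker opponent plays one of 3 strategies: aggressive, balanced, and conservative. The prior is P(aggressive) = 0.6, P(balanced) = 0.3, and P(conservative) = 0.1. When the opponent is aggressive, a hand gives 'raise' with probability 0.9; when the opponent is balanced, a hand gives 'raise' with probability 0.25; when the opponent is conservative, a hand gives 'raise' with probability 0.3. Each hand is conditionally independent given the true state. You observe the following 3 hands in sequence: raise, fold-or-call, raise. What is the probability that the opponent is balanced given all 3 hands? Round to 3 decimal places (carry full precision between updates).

After 'raise': normaliser = 0.9·0.6000 + 0.25·0.3000 + 0.3·0.1000; P(aggressive) ≈ 0.8372, P(balanced) ≈ 0.1163, P(conservative) ≈ 0.0465
After 'fold-or-call': normaliser = 0.1·0.8372 + 0.75·0.1163 + 0.7·0.0465; P(aggressive) ≈ 0.4114, P(balanced) ≈ 0.4286, P(conservative) ≈ 0.1600
After 'raise': normaliser = 0.9·0.4114 + 0.25·0.4286 + 0.3·0.1600; P(aggressive) ≈ 0.7047, P(balanced) ≈ 0.2039, P(conservative) ≈ 0.0914

0.204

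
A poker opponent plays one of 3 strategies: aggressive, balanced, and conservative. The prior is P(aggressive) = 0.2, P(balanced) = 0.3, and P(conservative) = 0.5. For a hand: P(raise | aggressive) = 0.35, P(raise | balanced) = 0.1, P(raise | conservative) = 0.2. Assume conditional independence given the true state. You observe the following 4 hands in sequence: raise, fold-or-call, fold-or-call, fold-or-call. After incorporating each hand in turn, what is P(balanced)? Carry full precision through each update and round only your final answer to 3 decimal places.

0.237

After 'raise': normaliser = 0.35·0.2000 + 0.1·0.3000 + 0.2·0.5000; P(aggressive) ≈ 0.3500, P(balanced) ≈ 0.1500, P(conservative) ≈ 0.5000
After 'fold-or-call': normaliser = 0.65·0.3500 + 0.9·0.1500 + 0.8·0.5000; P(aggressive) ≈ 0.2984, P(balanced) ≈ 0.1770, P(conservative) ≈ 0.5246
After 'fold-or-call': normaliser = 0.65·0.2984 + 0.9·0.1770 + 0.8·0.5246; P(aggressive) ≈ 0.2509, P(balanced) ≈ 0.2062, P(conservative) ≈ 0.5429
After 'fold-or-call': normaliser = 0.65·0.2509 + 0.9·0.2062 + 0.8·0.5429; P(aggressive) ≈ 0.2083, P(balanced) ≈ 0.2370, P(conservative) ≈ 0.5548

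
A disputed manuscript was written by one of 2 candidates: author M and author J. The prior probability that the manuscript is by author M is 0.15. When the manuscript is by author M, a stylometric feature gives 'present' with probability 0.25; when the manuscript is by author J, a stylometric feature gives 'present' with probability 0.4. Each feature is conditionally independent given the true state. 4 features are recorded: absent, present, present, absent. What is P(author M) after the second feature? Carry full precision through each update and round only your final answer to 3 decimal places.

After 'absent': P(author M) = 0.75·0.1500 / (0.75·0.1500 + 0.6·0.8500) ≈ 0.1807
After 'present': P(author M) = 0.25·0.1807 / (0.25·0.1807 + 0.4·0.8193) ≈ 0.1212

0.121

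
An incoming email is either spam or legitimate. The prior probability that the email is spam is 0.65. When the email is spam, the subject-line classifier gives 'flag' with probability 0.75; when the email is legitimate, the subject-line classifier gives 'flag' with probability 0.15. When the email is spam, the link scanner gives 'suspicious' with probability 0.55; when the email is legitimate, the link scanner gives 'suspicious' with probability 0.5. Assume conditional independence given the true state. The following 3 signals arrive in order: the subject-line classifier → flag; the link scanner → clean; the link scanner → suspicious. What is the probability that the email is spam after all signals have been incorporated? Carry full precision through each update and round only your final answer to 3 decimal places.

0.902

Each posterior becomes the prior for the next update.
After the subject-line classifier='flag': P(spam) = 0.75·0.6500 / (0.75·0.6500 + 0.15·0.3500) ≈ 0.9028
After the link scanner='clean': P(spam) = 0.45·0.9028 / (0.45·0.9028 + 0.5·0.0972) ≈ 0.8931
After the link scanner='suspicious': P(spam) = 0.55·0.8931 / (0.55·0.8931 + 0.5·0.1069) ≈ 0.9019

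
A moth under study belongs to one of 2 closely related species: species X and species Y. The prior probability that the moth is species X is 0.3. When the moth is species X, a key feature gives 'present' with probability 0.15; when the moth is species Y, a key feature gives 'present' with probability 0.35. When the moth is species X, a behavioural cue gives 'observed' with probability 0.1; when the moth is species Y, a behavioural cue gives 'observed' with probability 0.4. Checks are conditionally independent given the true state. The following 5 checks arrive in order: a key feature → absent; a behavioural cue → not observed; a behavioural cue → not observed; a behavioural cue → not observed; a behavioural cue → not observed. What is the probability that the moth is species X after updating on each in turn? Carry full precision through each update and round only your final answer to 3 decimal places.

After a key feature='absent': P(species X) = 0.85·0.3000 / (0.85·0.3000 + 0.65·0.7000) ≈ 0.3592
After a behavioural cue='not observed': P(species X) = 0.9·0.3592 / (0.9·0.3592 + 0.6·0.6408) ≈ 0.4567
After a behavioural cue='not observed': P(species X) = 0.9·0.4567 / (0.9·0.4567 + 0.6·0.5433) ≈ 0.5577
After a behavioural cue='not observed': P(species X) = 0.9·0.5577 / (0.9·0.5577 + 0.6·0.4423) ≈ 0.6542
After a behavioural cue='not observed': P(species X) = 0.9·0.6542 / (0.9·0.6542 + 0.6·0.3458) ≈ 0.7394

0.739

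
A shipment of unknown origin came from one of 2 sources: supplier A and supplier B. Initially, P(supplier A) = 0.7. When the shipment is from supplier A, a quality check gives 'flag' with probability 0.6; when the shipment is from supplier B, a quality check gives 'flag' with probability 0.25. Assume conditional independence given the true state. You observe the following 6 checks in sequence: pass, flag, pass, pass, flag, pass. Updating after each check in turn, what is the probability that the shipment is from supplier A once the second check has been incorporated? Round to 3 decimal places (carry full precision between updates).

After 'pass': P(supplier A) = 0.4·0.7000 / (0.4·0.7000 + 0.75·0.3000) ≈ 0.5545
After 'flag': P(supplier A) = 0.6·0.5545 / (0.6·0.5545 + 0.25·0.4455) ≈ 0.7492

0.749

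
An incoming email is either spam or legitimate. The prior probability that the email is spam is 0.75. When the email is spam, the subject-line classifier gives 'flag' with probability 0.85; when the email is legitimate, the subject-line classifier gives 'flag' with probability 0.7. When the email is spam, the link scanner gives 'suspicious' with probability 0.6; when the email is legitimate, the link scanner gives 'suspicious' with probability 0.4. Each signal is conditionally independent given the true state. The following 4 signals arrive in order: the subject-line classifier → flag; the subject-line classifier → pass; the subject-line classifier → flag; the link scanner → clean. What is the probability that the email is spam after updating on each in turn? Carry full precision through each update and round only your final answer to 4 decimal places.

0.5959

After the subject-line classifier='flag': P(spam) = 0.85·0.7500 / (0.85·0.7500 + 0.7·0.2500) ≈ 0.7846
After the subject-line classifier='pass': P(spam) = 0.15·0.7846 / (0.15·0.7846 + 0.3·0.2154) ≈ 0.6456
After the subject-line classifier='flag': P(spam) = 0.85·0.6456 / (0.85·0.6456 + 0.7·0.3544) ≈ 0.6886
After the link scanner='clean': P(spam) = 0.4·0.6886 / (0.4·0.6886 + 0.6·0.3114) ≈ 0.5959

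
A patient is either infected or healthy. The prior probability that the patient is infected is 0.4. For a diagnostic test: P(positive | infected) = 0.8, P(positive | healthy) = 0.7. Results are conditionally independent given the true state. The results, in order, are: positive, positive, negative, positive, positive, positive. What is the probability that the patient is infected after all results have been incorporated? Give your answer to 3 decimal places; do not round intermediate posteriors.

0.464

After 'positive': P(infected) = 0.8·0.4000 / (0.8·0.4000 + 0.7·0.6000) ≈ 0.4324
After 'positive': P(infected) = 0.8·0.4324 / (0.8·0.4324 + 0.7·0.5676) ≈ 0.4655
After 'negative': P(infected) = 0.2·0.4655 / (0.2·0.4655 + 0.3·0.5345) ≈ 0.3673
After 'positive': P(infected) = 0.8·0.3673 / (0.8·0.3673 + 0.7·0.6327) ≈ 0.3988
After 'positive': P(infected) = 0.8·0.3988 / (0.8·0.3988 + 0.7·0.6012) ≈ 0.4312
After 'positive': P(infected) = 0.8·0.4312 / (0.8·0.4312 + 0.7·0.5688) ≈ 0.4642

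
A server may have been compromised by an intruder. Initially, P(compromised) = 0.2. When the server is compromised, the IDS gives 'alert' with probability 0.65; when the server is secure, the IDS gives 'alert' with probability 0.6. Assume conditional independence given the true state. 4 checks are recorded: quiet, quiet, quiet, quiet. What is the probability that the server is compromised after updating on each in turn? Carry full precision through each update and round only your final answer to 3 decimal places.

0.128

Each posterior becomes the prior for the next update.
After 'quiet': P(compromised) = 0.35·0.2000 / (0.35·0.2000 + 0.4·0.8000) ≈ 0.1795
After 'quiet': P(compromised) = 0.35·0.1795 / (0.35·0.1795 + 0.4·0.8205) ≈ 0.1607
After 'quiet': P(compromised) = 0.35·0.1607 / (0.35·0.1607 + 0.4·0.8393) ≈ 0.1435
After 'quiet': P(compromised) = 0.35·0.1435 / (0.35·0.1435 + 0.4·0.8565) ≈ 0.1278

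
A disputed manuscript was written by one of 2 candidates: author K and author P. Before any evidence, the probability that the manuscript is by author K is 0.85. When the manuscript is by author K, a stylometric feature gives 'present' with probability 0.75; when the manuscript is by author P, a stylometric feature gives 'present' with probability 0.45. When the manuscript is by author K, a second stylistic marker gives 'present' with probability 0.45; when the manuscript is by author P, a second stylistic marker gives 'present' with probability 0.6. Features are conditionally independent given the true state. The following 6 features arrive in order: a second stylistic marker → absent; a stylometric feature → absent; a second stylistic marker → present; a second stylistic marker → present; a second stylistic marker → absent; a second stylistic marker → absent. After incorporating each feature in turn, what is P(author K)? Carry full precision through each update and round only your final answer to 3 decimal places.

After a second stylistic marker='absent': P(author K) = 0.55·0.8500 / (0.55·0.8500 + 0.4·0.1500) ≈ 0.8863
After a stylometric feature='absent': P(author K) = 0.25·0.8863 / (0.25·0.8863 + 0.55·0.1137) ≈ 0.7798
After a second stylistic marker='present': P(author K) = 0.45·0.7798 / (0.45·0.7798 + 0.6·0.2202) ≈ 0.7265
After a second stylistic marker='present': P(author K) = 0.45·0.7265 / (0.45·0.7265 + 0.6·0.2735) ≈ 0.6658
After a second stylistic marker='absent': P(author K) = 0.55·0.6658 / (0.55·0.6658 + 0.4·0.3342) ≈ 0.7326
After a second stylistic marker='absent': P(author K) = 0.55·0.7326 / (0.55·0.7326 + 0.4·0.2674) ≈ 0.7902

0.790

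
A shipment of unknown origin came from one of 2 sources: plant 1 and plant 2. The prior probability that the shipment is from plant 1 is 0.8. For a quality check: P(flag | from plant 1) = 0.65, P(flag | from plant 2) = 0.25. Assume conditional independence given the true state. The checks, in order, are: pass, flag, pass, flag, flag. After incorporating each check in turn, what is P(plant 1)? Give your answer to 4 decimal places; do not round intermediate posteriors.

0.9387

After 'pass': P(plant 1) = 0.35·0.8000 / (0.35·0.8000 + 0.75·0.2000) ≈ 0.6512
After 'flag': P(plant 1) = 0.65·0.6512 / (0.65·0.6512 + 0.25·0.3488) ≈ 0.8292
After 'pass': P(plant 1) = 0.35·0.8292 / (0.35·0.8292 + 0.75·0.1708) ≈ 0.6937
After 'flag': P(plant 1) = 0.65·0.6937 / (0.65·0.6937 + 0.25·0.3063) ≈ 0.8548
After 'flag': P(plant 1) = 0.65·0.8548 / (0.65·0.8548 + 0.25·0.1452) ≈ 0.9387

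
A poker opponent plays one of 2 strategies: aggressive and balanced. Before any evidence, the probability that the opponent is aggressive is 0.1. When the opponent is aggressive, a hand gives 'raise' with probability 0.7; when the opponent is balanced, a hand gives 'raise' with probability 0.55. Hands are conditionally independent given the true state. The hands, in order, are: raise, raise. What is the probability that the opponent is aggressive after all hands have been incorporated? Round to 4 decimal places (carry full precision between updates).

After 'raise': P(aggressive) = 0.7·0.1000 / (0.7·0.1000 + 0.55·0.9000) ≈ 0.1239
After 'raise': P(aggressive) = 0.7·0.1239 / (0.7·0.1239 + 0.55·0.8761) ≈ 0.1525

0.1525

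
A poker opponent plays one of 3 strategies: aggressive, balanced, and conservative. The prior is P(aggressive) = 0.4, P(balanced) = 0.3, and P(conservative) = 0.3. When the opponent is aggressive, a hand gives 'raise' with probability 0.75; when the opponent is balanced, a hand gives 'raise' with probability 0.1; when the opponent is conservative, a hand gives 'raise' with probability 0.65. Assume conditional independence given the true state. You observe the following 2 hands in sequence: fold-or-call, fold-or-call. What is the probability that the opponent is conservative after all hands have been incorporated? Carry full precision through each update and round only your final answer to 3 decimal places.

0.121

After 'fold-or-call': normaliser = 0.25·0.4000 + 0.9·0.3000 + 0.35·0.3000; P(aggressive) ≈ 0.2105, P(balanced) ≈ 0.5684, P(conservative) ≈ 0.2211
After 'fold-or-call': normaliser = 0.25·0.2105 + 0.9·0.5684 + 0.35·0.2211; P(aggressive) ≈ 0.0820, P(balanced) ≈ 0.7974, P(conservative) ≈ 0.1206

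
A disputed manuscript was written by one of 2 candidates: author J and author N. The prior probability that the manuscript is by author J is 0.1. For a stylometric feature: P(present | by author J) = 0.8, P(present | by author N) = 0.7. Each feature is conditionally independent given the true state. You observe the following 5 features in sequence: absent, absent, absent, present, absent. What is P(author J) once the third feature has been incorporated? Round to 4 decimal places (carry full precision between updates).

0.0319

After 'absent': P(author J) = 0.2·0.1000 / (0.2·0.1000 + 0.3·0.9000) ≈ 0.0690
After 'absent': P(author J) = 0.2·0.0690 / (0.2·0.0690 + 0.3·0.9310) ≈ 0.0471
After 'absent': P(author J) = 0.2·0.0471 / (0.2·0.0471 + 0.3·0.9529) ≈ 0.0319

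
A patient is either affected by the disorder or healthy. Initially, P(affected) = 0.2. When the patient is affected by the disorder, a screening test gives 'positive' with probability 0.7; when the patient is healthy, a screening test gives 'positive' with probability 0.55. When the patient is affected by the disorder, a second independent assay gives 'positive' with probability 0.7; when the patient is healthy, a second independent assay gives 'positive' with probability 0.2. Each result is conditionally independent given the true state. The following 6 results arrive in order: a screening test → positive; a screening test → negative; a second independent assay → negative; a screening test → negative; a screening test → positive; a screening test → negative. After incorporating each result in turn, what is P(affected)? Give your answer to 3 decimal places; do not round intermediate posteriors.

0.043

After a screening test='positive': P(affected) = 0.7·0.2000 / (0.7·0.2000 + 0.55·0.8000) ≈ 0.2414
After a screening test='negative': P(affected) = 0.3·0.2414 / (0.3·0.2414 + 0.45·0.7586) ≈ 0.1750
After a second independent assay='negative': P(affected) = 0.3·0.1750 / (0.3·0.1750 + 0.8·0.8250) ≈ 0.0737
After a screening test='negative': P(affected) = 0.3·0.0737 / (0.3·0.0737 + 0.45·0.9263) ≈ 0.0504
After a screening test='positive': P(affected) = 0.7·0.0504 / (0.7·0.0504 + 0.55·0.9496) ≈ 0.0632
After a screening test='negative': P(affected) = 0.3·0.0632 / (0.3·0.0632 + 0.45·0.9368) ≈ 0.0431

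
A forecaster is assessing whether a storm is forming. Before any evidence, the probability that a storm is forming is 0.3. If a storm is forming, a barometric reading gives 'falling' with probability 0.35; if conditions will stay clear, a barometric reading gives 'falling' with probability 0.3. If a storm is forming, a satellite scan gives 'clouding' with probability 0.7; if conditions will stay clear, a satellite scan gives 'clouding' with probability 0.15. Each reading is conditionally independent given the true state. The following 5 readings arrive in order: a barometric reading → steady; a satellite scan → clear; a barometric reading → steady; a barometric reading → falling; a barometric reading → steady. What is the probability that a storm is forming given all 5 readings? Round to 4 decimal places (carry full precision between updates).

0.1238

Each posterior becomes the prior for the next update.
After a barometric reading='steady': P(storm) = 0.65·0.3000 / (0.65·0.3000 + 0.7·0.7000) ≈ 0.2847
After a satellite scan='clear': P(storm) = 0.3·0.2847 / (0.3·0.2847 + 0.85·0.7153) ≈ 0.1232
After a barometric reading='steady': P(storm) = 0.65·0.1232 / (0.65·0.1232 + 0.7·0.8768) ≈ 0.1154
After a barometric reading='falling': P(storm) = 0.35·0.1154 / (0.35·0.1154 + 0.3·0.8846) ≈ 0.1321
After a barometric reading='steady': P(storm) = 0.65·0.1321 / (0.65·0.1321 + 0.7·0.8679) ≈ 0.1238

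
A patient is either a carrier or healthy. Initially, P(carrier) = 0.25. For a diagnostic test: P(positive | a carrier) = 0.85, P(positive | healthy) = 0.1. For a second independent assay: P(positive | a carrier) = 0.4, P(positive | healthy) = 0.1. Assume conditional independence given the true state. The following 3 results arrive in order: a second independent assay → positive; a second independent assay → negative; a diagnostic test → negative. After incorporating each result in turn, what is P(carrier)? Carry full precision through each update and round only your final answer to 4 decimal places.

0.1290

After a second independent assay='positive': P(carrier) = 0.4·0.2500 / (0.4·0.2500 + 0.1·0.7500) ≈ 0.5714
After a second independent assay='negative': P(carrier) = 0.6·0.5714 / (0.6·0.5714 + 0.9·0.4286) ≈ 0.4706
After a diagnostic test='negative': P(carrier) = 0.15·0.4706 / (0.15·0.4706 + 0.9·0.5294) ≈ 0.1290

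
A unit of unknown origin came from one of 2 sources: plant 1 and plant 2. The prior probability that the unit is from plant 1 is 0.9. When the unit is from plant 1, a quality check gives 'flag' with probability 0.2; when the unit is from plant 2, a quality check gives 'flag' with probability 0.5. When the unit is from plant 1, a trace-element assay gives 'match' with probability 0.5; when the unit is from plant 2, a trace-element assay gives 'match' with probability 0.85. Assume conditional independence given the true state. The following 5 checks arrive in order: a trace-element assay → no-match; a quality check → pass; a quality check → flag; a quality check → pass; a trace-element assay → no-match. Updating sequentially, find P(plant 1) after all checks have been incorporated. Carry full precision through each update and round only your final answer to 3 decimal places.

After a trace-element assay='no-match': P(plant 1) = 0.5·0.9000 / (0.5·0.9000 + 0.15·0.1000) ≈ 0.9677
After a quality check='pass': P(plant 1) = 0.8·0.9677 / (0.8·0.9677 + 0.5·0.0323) ≈ 0.9796
After a quality check='flag': P(plant 1) = 0.2·0.9796 / (0.2·0.9796 + 0.5·0.0204) ≈ 0.9505
After a quality check='pass': P(plant 1) = 0.8·0.9505 / (0.8·0.9505 + 0.5·0.0495) ≈ 0.9685
After a trace-element assay='no-match': P(plant 1) = 0.5·0.9685 / (0.5·0.9685 + 0.15·0.0315) ≈ 0.9903

0.990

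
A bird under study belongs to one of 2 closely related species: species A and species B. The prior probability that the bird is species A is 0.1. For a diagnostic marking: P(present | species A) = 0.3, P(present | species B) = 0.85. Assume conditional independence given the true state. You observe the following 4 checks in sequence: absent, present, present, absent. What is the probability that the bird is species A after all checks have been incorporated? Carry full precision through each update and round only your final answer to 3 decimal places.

After 'absent': P(species A) = 0.7·0.1000 / (0.7·0.1000 + 0.15·0.9000) ≈ 0.3415
After 'present': P(species A) = 0.3·0.3415 / (0.3·0.3415 + 0.85·0.6585) ≈ 0.1547
After 'present': P(species A) = 0.3·0.1547 / (0.3·0.1547 + 0.85·0.8453) ≈ 0.0607
After 'absent': P(species A) = 0.7·0.0607 / (0.7·0.0607 + 0.15·0.9393) ≈ 0.2316

0.232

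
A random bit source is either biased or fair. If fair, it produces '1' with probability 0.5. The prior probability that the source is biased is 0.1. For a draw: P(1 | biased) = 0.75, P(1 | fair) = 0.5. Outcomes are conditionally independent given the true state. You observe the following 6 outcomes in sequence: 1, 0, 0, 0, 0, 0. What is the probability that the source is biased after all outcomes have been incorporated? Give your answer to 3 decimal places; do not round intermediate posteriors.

After '1': P(biased) = 0.75·0.1000 / (0.75·0.1000 + 0.5·0.9000) ≈ 0.1429
After '0': P(biased) = 0.25·0.1429 / (0.25·0.1429 + 0.5·0.8571) ≈ 0.0769
After '0': P(biased) = 0.25·0.0769 / (0.25·0.0769 + 0.5·0.9231) ≈ 0.0400
After '0': P(biased) = 0.25·0.0400 / (0.25·0.0400 + 0.5·0.9600) ≈ 0.0204
After '0': P(biased) = 0.25·0.0204 / (0.25·0.0204 + 0.5·0.9796) ≈ 0.0103
After '0': P(biased) = 0.25·0.0103 / (0.25·0.0103 + 0.5·0.9897) ≈ 0.0052

0.005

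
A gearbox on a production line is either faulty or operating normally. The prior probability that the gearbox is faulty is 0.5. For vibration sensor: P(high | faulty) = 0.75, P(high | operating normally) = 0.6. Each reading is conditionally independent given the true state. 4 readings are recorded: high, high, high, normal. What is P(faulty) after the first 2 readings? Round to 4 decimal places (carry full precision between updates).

0.6098

After 'high': P(faulty) = 0.75·0.5000 / (0.75·0.5000 + 0.6·0.5000) ≈ 0.5556
After 'high': P(faulty) = 0.75·0.5556 / (0.75·0.5556 + 0.6·0.4444) ≈ 0.6098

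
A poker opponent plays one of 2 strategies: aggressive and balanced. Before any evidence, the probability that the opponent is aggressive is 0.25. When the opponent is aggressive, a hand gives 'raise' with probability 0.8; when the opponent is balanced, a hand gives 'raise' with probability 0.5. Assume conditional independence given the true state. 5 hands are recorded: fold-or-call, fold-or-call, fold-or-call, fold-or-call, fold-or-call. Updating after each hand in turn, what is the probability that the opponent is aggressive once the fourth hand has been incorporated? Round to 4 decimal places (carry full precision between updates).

After 'fold-or-call': P(aggressive) = 0.2·0.2500 / (0.2·0.2500 + 0.5·0.7500) ≈ 0.1176
After 'fold-or-call': P(aggressive) = 0.2·0.1176 / (0.2·0.1176 + 0.5·0.8824) ≈ 0.0506
After 'fold-or-call': P(aggressive) = 0.2·0.0506 / (0.2·0.0506 + 0.5·0.9494) ≈ 0.0209
After 'fold-or-call': P(aggressive) = 0.2·0.0209 / (0.2·0.0209 + 0.5·0.9791) ≈ 0.0085

0.0085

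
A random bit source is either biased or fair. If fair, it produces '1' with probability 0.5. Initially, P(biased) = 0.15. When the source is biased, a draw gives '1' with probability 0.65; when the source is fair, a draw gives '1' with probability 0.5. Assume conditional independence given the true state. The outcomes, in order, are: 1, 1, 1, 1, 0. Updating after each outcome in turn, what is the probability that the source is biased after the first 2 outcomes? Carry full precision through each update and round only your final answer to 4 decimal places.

0.2297

Each posterior becomes the prior for the next update.
After '1': P(biased) = 0.65·0.1500 / (0.65·0.1500 + 0.5·0.8500) ≈ 0.1866
After '1': P(biased) = 0.65·0.1866 / (0.65·0.1866 + 0.5·0.8134) ≈ 0.2297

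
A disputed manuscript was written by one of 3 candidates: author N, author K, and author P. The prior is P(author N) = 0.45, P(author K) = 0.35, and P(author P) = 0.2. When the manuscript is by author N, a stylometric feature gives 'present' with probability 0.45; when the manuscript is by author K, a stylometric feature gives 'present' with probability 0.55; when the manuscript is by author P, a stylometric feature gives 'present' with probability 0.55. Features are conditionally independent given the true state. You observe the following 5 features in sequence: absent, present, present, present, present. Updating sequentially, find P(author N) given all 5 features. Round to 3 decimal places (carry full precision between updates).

After 'absent': normaliser = 0.55·0.4500 + 0.45·0.3500 + 0.45·0.2000; P(author N) ≈ 0.5000, P(author K) ≈ 0.3182, P(author P) ≈ 0.1818
After 'present': normaliser = 0.45·0.5000 + 0.55·0.3182 + 0.55·0.1818; P(author N) ≈ 0.4500, P(author K) ≈ 0.3500, P(author P) ≈ 0.2000
After 'present': normaliser = 0.45·0.4500 + 0.55·0.3500 + 0.55·0.2000; P(author N) ≈ 0.4010, P(author K) ≈ 0.3812, P(author P) ≈ 0.2178
After 'present': normaliser = 0.45·0.4010 + 0.55·0.3812 + 0.55·0.2178; P(author N) ≈ 0.3539, P(author K) ≈ 0.4112, P(author P) ≈ 0.2350
After 'present': normaliser = 0.45·0.3539 + 0.55·0.4112 + 0.55·0.2350; P(author N) ≈ 0.3095, P(author K) ≈ 0.4394, P(author P) ≈ 0.2511

0.309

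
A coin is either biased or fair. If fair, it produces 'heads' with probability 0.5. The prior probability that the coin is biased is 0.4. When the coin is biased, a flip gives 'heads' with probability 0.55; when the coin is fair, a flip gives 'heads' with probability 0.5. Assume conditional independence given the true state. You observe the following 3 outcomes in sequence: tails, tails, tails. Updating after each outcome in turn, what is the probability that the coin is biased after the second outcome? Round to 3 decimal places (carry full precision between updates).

Each posterior becomes the prior for the next update.
After 'tails': P(biased) = 0.45·0.4000 / (0.45·0.4000 + 0.5·0.6000) ≈ 0.3750
After 'tails': P(biased) = 0.45·0.3750 / (0.45·0.3750 + 0.5·0.6250) ≈ 0.3506

0.351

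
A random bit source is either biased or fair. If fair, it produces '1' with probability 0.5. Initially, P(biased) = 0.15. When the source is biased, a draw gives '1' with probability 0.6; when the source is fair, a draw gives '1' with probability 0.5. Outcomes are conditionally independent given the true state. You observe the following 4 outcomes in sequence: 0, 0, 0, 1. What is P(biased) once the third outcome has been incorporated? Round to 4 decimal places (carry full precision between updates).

0.0829

After '0': P(biased) = 0.4·0.1500 / (0.4·0.1500 + 0.5·0.8500) ≈ 0.1237
After '0': P(biased) = 0.4·0.1237 / (0.4·0.1237 + 0.5·0.8763) ≈ 0.1015
After '0': P(biased) = 0.4·0.1015 / (0.4·0.1015 + 0.5·0.8985) ≈ 0.0829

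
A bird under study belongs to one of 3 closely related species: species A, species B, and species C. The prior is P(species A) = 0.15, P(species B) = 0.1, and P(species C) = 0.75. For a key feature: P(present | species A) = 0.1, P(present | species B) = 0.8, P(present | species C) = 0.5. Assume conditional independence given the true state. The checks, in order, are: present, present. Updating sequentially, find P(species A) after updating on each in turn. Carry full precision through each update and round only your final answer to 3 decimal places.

After 'present': normaliser = 0.1·0.1500 + 0.8·0.1000 + 0.5·0.7500; P(species A) ≈ 0.0319, P(species B) ≈ 0.1702, P(species C) ≈ 0.7979
After 'present': normaliser = 0.1·0.0319 + 0.8·0.1702 + 0.5·0.7979; P(species A) ≈ 0.0059, P(species B) ≈ 0.2530, P(species C) ≈ 0.7411

0.006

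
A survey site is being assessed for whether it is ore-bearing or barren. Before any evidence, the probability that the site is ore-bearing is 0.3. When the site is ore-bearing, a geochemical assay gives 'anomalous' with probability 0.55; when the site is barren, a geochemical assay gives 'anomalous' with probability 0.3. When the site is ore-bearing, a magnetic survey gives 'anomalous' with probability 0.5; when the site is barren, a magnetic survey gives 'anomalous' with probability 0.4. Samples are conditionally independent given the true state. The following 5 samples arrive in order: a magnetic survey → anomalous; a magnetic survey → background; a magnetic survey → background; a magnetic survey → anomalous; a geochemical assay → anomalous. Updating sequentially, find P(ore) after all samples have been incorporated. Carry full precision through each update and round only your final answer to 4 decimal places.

After a magnetic survey='anomalous': P(ore) = 0.5·0.3000 / (0.5·0.3000 + 0.4·0.7000) ≈ 0.3488
After a magnetic survey='background': P(ore) = 0.5·0.3488 / (0.5·0.3488 + 0.6·0.6512) ≈ 0.3086
After a magnetic survey='background': P(ore) = 0.5·0.3086 / (0.5·0.3086 + 0.6·0.6914) ≈ 0.2711
After a magnetic survey='anomalous': P(ore) = 0.5·0.2711 / (0.5·0.2711 + 0.4·0.7289) ≈ 0.3174
After a geochemical assay='anomalous': P(ore) = 0.55·0.3174 / (0.55·0.3174 + 0.3·0.6826) ≈ 0.4602

0.4602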